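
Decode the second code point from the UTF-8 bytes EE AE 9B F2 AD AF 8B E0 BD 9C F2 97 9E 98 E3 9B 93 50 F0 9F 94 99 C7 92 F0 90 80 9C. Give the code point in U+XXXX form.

Offset 0: leading byte 0xEE = 11101110 → 3-byte char #1 = EE AE 9B.
Offset 3: leading byte 0xF2 = 11110010 → 4-byte char #2 = F2 AD AF 8B.
Leading byte 0xF2 = 11110010 matches 11110xxx → 4-byte sequence.
Byte 1: 0xF2 = 11110010, payload 010 (3 bits).
Byte 2: 0xAD = 10101101 (10xxxxxx ✓), payload 101101.
Byte 3: 0xAF = 10101111 (10xxxxxx ✓), payload 101111.
Byte 4: 0x8B = 10001011 (10xxxxxx ✓), payload 001011.
Concatenate: 010101101101111001011 = 0xADBCB (21 bits → U+ADBCB).

U+ADBCB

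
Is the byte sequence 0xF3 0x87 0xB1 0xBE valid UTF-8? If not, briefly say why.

Leading byte 0xF3 = 11110011 → 4-byte form.
Continuation bytes 0x87=10000111, 0xB1=10110001, 0xBE=10111110 all match 10xxxxxx.
Decoded value 0xC7C7E is ≥ 0x10000 (shortest form) and not a surrogate.

valid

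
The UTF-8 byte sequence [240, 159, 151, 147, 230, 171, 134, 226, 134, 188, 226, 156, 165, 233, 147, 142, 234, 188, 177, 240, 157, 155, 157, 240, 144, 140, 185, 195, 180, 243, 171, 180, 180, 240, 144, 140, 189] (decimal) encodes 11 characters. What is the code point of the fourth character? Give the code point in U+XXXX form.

Offset 0: leading byte 0xF0 = 11110000 → 4-byte char #1 = F0 9F 97 93.
Offset 4: leading byte 0xE6 = 11100110 → 3-byte char #2 = E6 AB 86.
Offset 7: leading byte 0xE2 = 11100010 → 3-byte char #3 = E2 86 BC.
Offset 10: leading byte 0xE2 = 11100010 → 3-byte char #4 = E2 9C A5.
Leading byte 0xE2 = 11100010 matches 1110xxxx → 3-byte sequence.
Byte 1: 0xE2 = 11100010, payload 0010 (4 bits).
Byte 2: 0x9C = 10011100 (10xxxxxx ✓), payload 011100.
Byte 3: 0xA5 = 10100101 (10xxxxxx ✓), payload 100101.
Concatenate: 0010011100100101 = 0x2725 (16 bits → U+2725).

U+2725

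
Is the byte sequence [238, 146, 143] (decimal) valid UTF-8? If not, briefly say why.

Leading byte 0xEE = 11101110 → 3-byte form.
Continuation bytes 0x92=10010010, 0x8F=10001111 all match 10xxxxxx.
Decoded value 0xE48F is ≥ 0x800 (shortest form) and not a surrogate.

valid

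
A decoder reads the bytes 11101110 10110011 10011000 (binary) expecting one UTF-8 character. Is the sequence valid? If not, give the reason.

Leading byte 0xEE = 11101110 → 3-byte form.
Continuation bytes 0xB3=10110011, 0x98=10011000 all match 10xxxxxx.
Decoded value 0xECD8 is ≥ 0x800 (shortest form) and not a surrogate.

valid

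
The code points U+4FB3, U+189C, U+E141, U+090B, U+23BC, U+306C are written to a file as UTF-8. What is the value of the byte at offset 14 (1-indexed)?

0x8E

1-indexed offset 14 is 0-indexed offset 13.
U+4FB3 → 3-byte form E4 BE B3 at offsets 0–2.
U+189C → 3-byte form E1 A2 9C at offsets 3–5.
U+E141 → 3-byte form EE 85 81 at offsets 6–8.
U+090B → 3-byte form E0 A4 8B at offsets 9–11.
U+23BC → 3-byte form E2 8E BC at offsets 12–14.
Offset 13 falls in char 5's range; it's byte 2 of E2 8E BC = 0x8E.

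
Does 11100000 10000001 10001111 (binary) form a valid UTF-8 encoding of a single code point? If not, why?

invalid (overlong encoding)

Leading byte 0xE0 = 11100000 → 3-byte form.
Continuation bytes all match 10xxxxxx. Payload decodes to 0x4F.
But 0x4F < 0x800, the minimum for a 3-byte sequence — this is an overlong encoding.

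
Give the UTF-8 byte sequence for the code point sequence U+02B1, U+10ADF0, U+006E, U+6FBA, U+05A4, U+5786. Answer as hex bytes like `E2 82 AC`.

U+02B1: 2-byte form → CA B1.
U+10ADF0: 4-byte form → F4 8A B7 B0.
U+006E: 1-byte form → 6E.
U+6FBA: 3-byte form → E6 BE BA.
U+05A4: 2-byte form → D6 A4.
U+5786: 3-byte form → E5 9E 86.
Concatenated (15 bytes): CA B1 F4 8A B7 B0 6E E6 BE BA D6 A4 E5 9E 86.

CA B1 F4 8A B7 B0 6E E6 BE BA D6 A4 E5 9E 86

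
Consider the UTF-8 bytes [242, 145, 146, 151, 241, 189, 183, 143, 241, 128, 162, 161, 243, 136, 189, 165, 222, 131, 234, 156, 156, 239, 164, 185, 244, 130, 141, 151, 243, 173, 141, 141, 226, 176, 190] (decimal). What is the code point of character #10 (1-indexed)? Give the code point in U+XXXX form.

Offset 0: leading byte 0xF2 = 11110010 → 4-byte char #1 = F2 91 92 97.
Offset 4: leading byte 0xF1 = 11110001 → 4-byte char #2 = F1 BD B7 8F.
Offset 8: leading byte 0xF1 = 11110001 → 4-byte char #3 = F1 80 A2 A1.
Offset 12: leading byte 0xF3 = 11110011 → 4-byte char #4 = F3 88 BD A5.
Offset 16: leading byte 0xDE = 11011110 → 2-byte char #5 = DE 83.
Offset 18: leading byte 0xEA = 11101010 → 3-byte char #6 = EA 9C 9C.
Offset 21: leading byte 0xEF = 11101111 → 3-byte char #7 = EF A4 B9.
Offset 24: leading byte 0xF4 = 11110100 → 4-byte char #8 = F4 82 8D 97.
Offset 28: leading byte 0xF3 = 11110011 → 4-byte char #9 = F3 AD 8D 8D.
Offset 32: leading byte 0xE2 = 11100010 → 3-byte char #10 = E2 B0 BE.
Leading byte 0xE2 = 11100010 matches 1110xxxx → 3-byte sequence.
Byte 1: 0xE2 = 11100010, payload 0010 (4 bits).
Byte 2: 0xB0 = 10110000 (10xxxxxx ✓), payload 110000.
Byte 3: 0xBE = 10111110 (10xxxxxx ✓), payload 111110.
Concatenate: 0010110000111110 = 0x2C3E (16 bits → U+2C3E).

U+2C3E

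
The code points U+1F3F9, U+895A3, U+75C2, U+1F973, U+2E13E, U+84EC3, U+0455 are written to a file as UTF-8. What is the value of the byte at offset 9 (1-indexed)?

1-indexed offset 9 is 0-indexed offset 8.
U+1F3F9 → 4-byte form F0 9F 8F B9 at offsets 0–3.
U+895A3 → 4-byte form F2 89 96 A3 at offsets 4–7.
U+75C2 → 3-byte form E7 97 82 at offsets 8–10.
Offset 8 falls in char 3's range; it's byte 1 of E7 97 82 = 0xE7.

0xE7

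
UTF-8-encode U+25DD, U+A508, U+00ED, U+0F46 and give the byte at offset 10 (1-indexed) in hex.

1-indexed offset 10 is 0-indexed offset 9.
U+25DD → 3-byte form E2 97 9D at offsets 0–2.
U+A508 → 3-byte form EA 94 88 at offsets 3–5.
U+00ED → 2-byte form C3 AD at offsets 6–7.
U+0F46 → 3-byte form E0 BD 86 at offsets 8–10.
Offset 9 falls in char 4's range; it's byte 2 of E0 BD 86 = 0xBD.

0xBD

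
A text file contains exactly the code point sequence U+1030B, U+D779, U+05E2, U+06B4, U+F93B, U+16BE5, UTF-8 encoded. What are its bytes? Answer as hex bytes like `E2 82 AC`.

U+1030B: 4-byte form → F0 90 8C 8B.
U+D779: 3-byte form → ED 9D B9.
U+05E2: 2-byte form → D7 A2.
U+06B4: 2-byte form → DA B4.
U+F93B: 3-byte form → EF A4 BB.
U+16BE5: 4-byte form → F0 96 AF A5.
Concatenated (18 bytes): F0 90 8C 8B ED 9D B9 D7 A2 DA B4 EF A4 BB F0 96 AF A5.

F0 90 8C 8B ED 9D B9 D7 A2 DA B4 EF A4 BB F0 96 AF A5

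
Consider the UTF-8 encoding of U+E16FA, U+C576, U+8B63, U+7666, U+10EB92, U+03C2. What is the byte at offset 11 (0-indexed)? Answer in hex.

0x99

U+E16FA → 4-byte form F3 A1 9B BA at offsets 0–3.
U+C576 → 3-byte form EC 95 B6 at offsets 4–6.
U+8B63 → 3-byte form E8 AD A3 at offsets 7–9.
U+7666 → 3-byte form E7 99 A6 at offsets 10–12.
Offset 11 falls in char 4's range; it's byte 2 of E7 99 A6 = 0x99.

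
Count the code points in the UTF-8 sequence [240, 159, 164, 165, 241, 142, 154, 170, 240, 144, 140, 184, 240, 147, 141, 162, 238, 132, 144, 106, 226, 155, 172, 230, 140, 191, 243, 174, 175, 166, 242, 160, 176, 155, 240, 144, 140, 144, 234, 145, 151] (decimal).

12

Byte at offset 0: 0xF0 = 11110000 → 4-byte char (#1). Advance 4.
Byte at offset 4: 0xF1 = 11110001 → 4-byte char (#2). Advance 4.
Byte at offset 8: 0xF0 = 11110000 → 4-byte char (#3). Advance 4.
Byte at offset 12: 0xF0 = 11110000 → 4-byte char (#4). Advance 4.
Byte at offset 16: 0xEE = 11101110 → 3-byte char (#5). Advance 3.
Byte at offset 19: 0x6A = 01101010 → 1-byte char (#6). Advance 1.
Byte at offset 20: 0xE2 = 11100010 → 3-byte char (#7). Advance 3.
Byte at offset 23: 0xE6 = 11100110 → 3-byte char (#8). Advance 3.
Byte at offset 26: 0xF3 = 11110011 → 4-byte char (#9). Advance 4.
Byte at offset 30: 0xF2 = 11110010 → 4-byte char (#10). Advance 4.
Byte at offset 34: 0xF0 = 11110000 → 4-byte char (#11). Advance 4.
Byte at offset 38: 0xEA = 11101010 → 3-byte char (#12). Advance 3.
Reached end at offset 41 after 12 code points.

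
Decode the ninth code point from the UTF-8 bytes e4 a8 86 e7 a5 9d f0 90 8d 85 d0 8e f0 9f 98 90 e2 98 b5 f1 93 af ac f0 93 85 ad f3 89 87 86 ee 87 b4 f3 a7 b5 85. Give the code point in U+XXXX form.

Offset 0: leading byte 0xE4 = 11100100 → 3-byte char #1 = E4 A8 86.
Offset 3: leading byte 0xE7 = 11100111 → 3-byte char #2 = E7 A5 9D.
Offset 6: leading byte 0xF0 = 11110000 → 4-byte char #3 = F0 90 8D 85.
Offset 10: leading byte 0xD0 = 11010000 → 2-byte char #4 = D0 8E.
Offset 12: leading byte 0xF0 = 11110000 → 4-byte char #5 = F0 9F 98 90.
Offset 16: leading byte 0xE2 = 11100010 → 3-byte char #6 = E2 98 B5.
Offset 19: leading byte 0xF1 = 11110001 → 4-byte char #7 = F1 93 AF AC.
Offset 23: leading byte 0xF0 = 11110000 → 4-byte char #8 = F0 93 85 AD.
Offset 27: leading byte 0xF3 = 11110011 → 4-byte char #9 = F3 89 87 86.
Leading byte 0xF3 = 11110011 matches 11110xxx → 4-byte sequence.
Byte 1: 0xF3 = 11110011, payload 011 (3 bits).
Byte 2: 0x89 = 10001001 (10xxxxxx ✓), payload 001001.
Byte 3: 0x87 = 10000111 (10xxxxxx ✓), payload 000111.
Byte 4: 0x86 = 10000110 (10xxxxxx ✓), payload 000110.
Concatenate: 011001001000111000110 = 0xC91C6 (21 bits → U+C91C6).

U+C91C6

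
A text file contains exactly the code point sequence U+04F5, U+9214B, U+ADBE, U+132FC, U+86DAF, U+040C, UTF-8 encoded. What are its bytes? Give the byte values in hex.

U+04F5: 2-byte form → D3 B5.
U+9214B: 4-byte form → F2 92 85 8B.
U+ADBE: 3-byte form → EA B6 BE.
U+132FC: 4-byte form → F0 93 8B BC.
U+86DAF: 4-byte form → F2 86 B6 AF.
U+040C: 2-byte form → D0 8C.
Concatenated (19 bytes): D3 B5 F2 92 85 8B EA B6 BE F0 93 8B BC F2 86 B6 AF D0 8C.

D3 B5 F2 92 85 8B EA B6 BE F0 93 8B BC F2 86 B6 AF D0 8C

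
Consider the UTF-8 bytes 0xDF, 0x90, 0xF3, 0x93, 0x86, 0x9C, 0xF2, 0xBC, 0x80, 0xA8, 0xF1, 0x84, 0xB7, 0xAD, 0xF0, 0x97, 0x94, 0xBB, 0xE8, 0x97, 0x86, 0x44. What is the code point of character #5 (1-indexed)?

Offset 0: leading byte 0xDF = 11011111 → 2-byte char #1 = DF 90.
Offset 2: leading byte 0xF3 = 11110011 → 4-byte char #2 = F3 93 86 9C.
Offset 6: leading byte 0xF2 = 11110010 → 4-byte char #3 = F2 BC 80 A8.
Offset 10: leading byte 0xF1 = 11110001 → 4-byte char #4 = F1 84 B7 AD.
Offset 14: leading byte 0xF0 = 11110000 → 4-byte char #5 = F0 97 94 BB.
Leading byte 0xF0 = 11110000 matches 11110xxx → 4-byte sequence.
Byte 1: 0xF0 = 11110000, payload 000 (3 bits).
Byte 2: 0x97 = 10010111 (10xxxxxx ✓), payload 010111.
Byte 3: 0x94 = 10010100 (10xxxxxx ✓), payload 010100.
Byte 4: 0xBB = 10111011 (10xxxxxx ✓), payload 111011.
Concatenate: 000010111010100111011 = 0x1753B (21 bits → U+1753B).

U+1753B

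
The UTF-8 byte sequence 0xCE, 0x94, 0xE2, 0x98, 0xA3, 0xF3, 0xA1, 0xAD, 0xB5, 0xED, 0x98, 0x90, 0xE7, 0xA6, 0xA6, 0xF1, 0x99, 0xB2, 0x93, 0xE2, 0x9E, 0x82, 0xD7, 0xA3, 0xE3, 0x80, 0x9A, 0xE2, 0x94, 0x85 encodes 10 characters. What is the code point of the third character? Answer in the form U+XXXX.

Offset 0: leading byte 0xCE = 11001110 → 2-byte char #1 = CE 94.
Offset 2: leading byte 0xE2 = 11100010 → 3-byte char #2 = E2 98 A3.
Offset 5: leading byte 0xF3 = 11110011 → 4-byte char #3 = F3 A1 AD B5.
Leading byte 0xF3 = 11110011 matches 11110xxx → 4-byte sequence.
Byte 1: 0xF3 = 11110011, payload 011 (3 bits).
Byte 2: 0xA1 = 10100001 (10xxxxxx ✓), payload 100001.
Byte 3: 0xAD = 10101101 (10xxxxxx ✓), payload 101101.
Byte 4: 0xB5 = 10110101 (10xxxxxx ✓), payload 110101.
Concatenate: 011100001101101110101 = 0xE1B75 (21 bits → U+E1B75).

U+E1B75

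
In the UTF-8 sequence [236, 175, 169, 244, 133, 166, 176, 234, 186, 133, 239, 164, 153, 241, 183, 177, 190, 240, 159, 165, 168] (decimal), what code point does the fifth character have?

Offset 0: leading byte 0xEC = 11101100 → 3-byte char #1 = EC AF A9.
Offset 3: leading byte 0xF4 = 11110100 → 4-byte char #2 = F4 85 A6 B0.
Offset 7: leading byte 0xEA = 11101010 → 3-byte char #3 = EA BA 85.
Offset 10: leading byte 0xEF = 11101111 → 3-byte char #4 = EF A4 99.
Offset 13: leading byte 0xF1 = 11110001 → 4-byte char #5 = F1 B7 B1 BE.
Leading byte 0xF1 = 11110001 matches 11110xxx → 4-byte sequence.
Byte 1: 0xF1 = 11110001, payload 001 (3 bits).
Byte 2: 0xB7 = 10110111 (10xxxxxx ✓), payload 110111.
Byte 3: 0xB1 = 10110001 (10xxxxxx ✓), payload 110001.
Byte 4: 0xBE = 10111110 (10xxxxxx ✓), payload 111110.
Concatenate: 001110111110001111110 = 0x77C7E (21 bits → U+77C7E).

U+77C7E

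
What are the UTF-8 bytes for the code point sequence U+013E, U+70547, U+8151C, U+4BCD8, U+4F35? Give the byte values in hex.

C4 BE F1 B0 95 87 F2 81 94 9C F1 8B B3 98 E4 BC B5

U+013E: 2-byte form → C4 BE.
U+70547: 4-byte form → F1 B0 95 87.
U+8151C: 4-byte form → F2 81 94 9C.
U+4BCD8: 4-byte form → F1 8B B3 98.
U+4F35: 3-byte form → E4 BC B5.
Concatenated (17 bytes): C4 BE F1 B0 95 87 F2 81 94 9C F1 8B B3 98 E4 BC B5.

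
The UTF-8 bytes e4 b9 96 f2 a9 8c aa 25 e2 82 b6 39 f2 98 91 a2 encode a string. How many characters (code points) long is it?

6

Byte at offset 0: 0xE4 = 11100100 → 3-byte char (#1). Advance 3.
Byte at offset 3: 0xF2 = 11110010 → 4-byte char (#2). Advance 4.
Byte at offset 7: 0x25 = 00100101 → 1-byte char (#3). Advance 1.
Byte at offset 8: 0xE2 = 11100010 → 3-byte char (#4). Advance 3.
Byte at offset 11: 0x39 = 00111001 → 1-byte char (#5). Advance 1.
Byte at offset 12: 0xF2 = 11110010 → 4-byte char (#6). Advance 4.
Reached end at offset 16 after 6 code points.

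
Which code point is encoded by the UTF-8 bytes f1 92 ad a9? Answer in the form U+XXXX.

U+52B69

Leading byte 0xF1 = 11110001 matches 11110xxx → 4-byte sequence.
Byte 1: 0xF1 = 11110001, payload 001 (3 bits).
Byte 2: 0x92 = 10010010 (10xxxxxx ✓), payload 010010.
Byte 3: 0xAD = 10101101 (10xxxxxx ✓), payload 101101.
Byte 4: 0xA9 = 10101001 (10xxxxxx ✓), payload 101001.
Concatenate: 001010010101101101001 = 0x52B69 (21 bits → U+52B69).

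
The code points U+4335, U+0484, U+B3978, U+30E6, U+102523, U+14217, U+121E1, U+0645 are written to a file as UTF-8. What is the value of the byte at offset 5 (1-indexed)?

1-indexed offset 5 is 0-indexed offset 4.
U+4335 → 3-byte form E4 8C B5 at offsets 0–2.
U+0484 → 2-byte form D2 84 at offsets 3–4.
Offset 4 falls in char 2's range; it's byte 2 of D2 84 = 0x84.

0x84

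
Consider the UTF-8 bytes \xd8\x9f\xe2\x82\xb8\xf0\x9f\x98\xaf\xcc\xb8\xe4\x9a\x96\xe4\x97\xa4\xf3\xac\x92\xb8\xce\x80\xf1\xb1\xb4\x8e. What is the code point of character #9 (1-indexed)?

Offset 0: leading byte 0xD8 = 11011000 → 2-byte char #1 = D8 9F.
Offset 2: leading byte 0xE2 = 11100010 → 3-byte char #2 = E2 82 B8.
Offset 5: leading byte 0xF0 = 11110000 → 4-byte char #3 = F0 9F 98 AF.
Offset 9: leading byte 0xCC = 11001100 → 2-byte char #4 = CC B8.
Offset 11: leading byte 0xE4 = 11100100 → 3-byte char #5 = E4 9A 96.
Offset 14: leading byte 0xE4 = 11100100 → 3-byte char #6 = E4 97 A4.
Offset 17: leading byte 0xF3 = 11110011 → 4-byte char #7 = F3 AC 92 B8.
Offset 21: leading byte 0xCE = 11001110 → 2-byte char #8 = CE 80.
Offset 23: leading byte 0xF1 = 11110001 → 4-byte char #9 = F1 B1 B4 8E.
Leading byte 0xF1 = 11110001 matches 11110xxx → 4-byte sequence.
Byte 1: 0xF1 = 11110001, payload 001 (3 bits).
Byte 2: 0xB1 = 10110001 (10xxxxxx ✓), payload 110001.
Byte 3: 0xB4 = 10110100 (10xxxxxx ✓), payload 110100.
Byte 4: 0x8E = 10001110 (10xxxxxx ✓), payload 001110.
Concatenate: 001110001110100001110 = 0x71D0E (21 bits → U+71D0E).

U+71D0E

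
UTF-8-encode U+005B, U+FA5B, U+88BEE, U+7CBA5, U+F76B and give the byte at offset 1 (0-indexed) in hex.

U+005B → 1-byte form 5B at offsets 0–0.
U+FA5B → 3-byte form EF A9 9B at offsets 1–3.
Offset 1 falls in char 2's range; it's byte 1 of EF A9 9B = 0xEF.

0xEF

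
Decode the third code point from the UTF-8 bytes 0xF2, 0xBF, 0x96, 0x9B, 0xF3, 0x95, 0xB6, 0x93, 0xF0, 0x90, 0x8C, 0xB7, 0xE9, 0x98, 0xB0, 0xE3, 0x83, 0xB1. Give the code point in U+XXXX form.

Offset 0: leading byte 0xF2 = 11110010 → 4-byte char #1 = F2 BF 96 9B.
Offset 4: leading byte 0xF3 = 11110011 → 4-byte char #2 = F3 95 B6 93.
Offset 8: leading byte 0xF0 = 11110000 → 4-byte char #3 = F0 90 8C B7.
Leading byte 0xF0 = 11110000 matches 11110xxx → 4-byte sequence.
Byte 1: 0xF0 = 11110000, payload 000 (3 bits).
Byte 2: 0x90 = 10010000 (10xxxxxx ✓), payload 010000.
Byte 3: 0x8C = 10001100 (10xxxxxx ✓), payload 001100.
Byte 4: 0xB7 = 10110111 (10xxxxxx ✓), payload 110111.
Concatenate: 000010000001100110111 = 0x10337 (21 bits → U+10337).

U+10337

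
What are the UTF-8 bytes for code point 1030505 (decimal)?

U+FB969 = 0xFB969 = 1030505 decimal. In range U+10000–U+10FFFF → 4-byte form: 11110xxx 10xxxxxx 10xxxxxx 10xxxxxx.
Binary (21 bits): 011111011100101101001.
Split 3+6+6+6: 011 | 111011 | 100101 | 101001.
Byte 1: 11110011 = 0xF3.
Byte 2: 10111011 = 0xBB.
Byte 3: 10100101 = 0xA5.
Byte 4: 10101001 = 0xA9.

F3 BB A5 A9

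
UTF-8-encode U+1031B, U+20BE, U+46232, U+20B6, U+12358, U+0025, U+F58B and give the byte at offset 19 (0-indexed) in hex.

0xEF

U+1031B → 4-byte form F0 90 8C 9B at offsets 0–3.
U+20BE → 3-byte form E2 82 BE at offsets 4–6.
U+46232 → 4-byte form F1 86 88 B2 at offsets 7–10.
U+20B6 → 3-byte form E2 82 B6 at offsets 11–13.
U+12358 → 4-byte form F0 92 8D 98 at offsets 14–17.
U+0025 → 1-byte form 25 at offsets 18–18.
U+F58B → 3-byte form EF 96 8B at offsets 19–21.
Offset 19 falls in char 7's range; it's byte 1 of EF 96 8B = 0xEF.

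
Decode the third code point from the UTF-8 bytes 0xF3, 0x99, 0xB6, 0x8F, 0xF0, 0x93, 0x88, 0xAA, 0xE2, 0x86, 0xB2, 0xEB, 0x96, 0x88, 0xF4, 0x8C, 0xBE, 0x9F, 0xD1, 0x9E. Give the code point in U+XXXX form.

Offset 0: leading byte 0xF3 = 11110011 → 4-byte char #1 = F3 99 B6 8F.
Offset 4: leading byte 0xF0 = 11110000 → 4-byte char #2 = F0 93 88 AA.
Offset 8: leading byte 0xE2 = 11100010 → 3-byte char #3 = E2 86 B2.
Leading byte 0xE2 = 11100010 matches 1110xxxx → 3-byte sequence.
Byte 1: 0xE2 = 11100010, payload 0010 (4 bits).
Byte 2: 0x86 = 10000110 (10xxxxxx ✓), payload 000110.
Byte 3: 0xB2 = 10110010 (10xxxxxx ✓), payload 110010.
Concatenate: 0010000110110010 = 0x21B2 (16 bits → U+21B2).

U+21B2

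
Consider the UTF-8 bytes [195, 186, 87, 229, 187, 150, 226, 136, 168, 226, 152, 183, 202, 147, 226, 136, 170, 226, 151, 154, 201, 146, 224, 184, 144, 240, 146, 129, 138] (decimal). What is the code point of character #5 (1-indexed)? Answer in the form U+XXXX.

Offset 0: leading byte 0xC3 = 11000011 → 2-byte char #1 = C3 BA.
Offset 2: leading byte 0x57 = 01010111 → 1-byte char #2 = 57.
Offset 3: leading byte 0xE5 = 11100101 → 3-byte char #3 = E5 BB 96.
Offset 6: leading byte 0xE2 = 11100010 → 3-byte char #4 = E2 88 A8.
Offset 9: leading byte 0xE2 = 11100010 → 3-byte char #5 = E2 98 B7.
Leading byte 0xE2 = 11100010 matches 1110xxxx → 3-byte sequence.
Byte 1: 0xE2 = 11100010, payload 0010 (4 bits).
Byte 2: 0x98 = 10011000 (10xxxxxx ✓), payload 011000.
Byte 3: 0xB7 = 10110111 (10xxxxxx ✓), payload 110111.
Concatenate: 0010011000110111 = 0x2637 (16 bits → U+2637).

U+2637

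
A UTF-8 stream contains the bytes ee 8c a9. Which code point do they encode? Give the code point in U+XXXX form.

Leading byte 0xEE = 11101110 matches 1110xxxx → 3-byte sequence.
Byte 1: 0xEE = 11101110, payload 1110 (4 bits).
Byte 2: 0x8C = 10001100 (10xxxxxx ✓), payload 001100.
Byte 3: 0xA9 = 10101001 (10xxxxxx ✓), payload 101001.
Concatenate: 1110001100101001 = 0xE329 (16 bits → U+E329).

U+E329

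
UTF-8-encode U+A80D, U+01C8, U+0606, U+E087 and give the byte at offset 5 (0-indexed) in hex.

U+A80D → 3-byte form EA A0 8D at offsets 0–2.
U+01C8 → 2-byte form C7 88 at offsets 3–4.
U+0606 → 2-byte form D8 86 at offsets 5–6.
Offset 5 falls in char 3's range; it's byte 1 of D8 86 = 0xD8.

0xD8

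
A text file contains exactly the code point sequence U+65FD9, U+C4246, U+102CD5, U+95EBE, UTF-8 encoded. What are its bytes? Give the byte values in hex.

U+65FD9: 4-byte form → F1 A5 BF 99.
U+C4246: 4-byte form → F3 84 89 86.
U+102CD5: 4-byte form → F4 82 B3 95.
U+95EBE: 4-byte form → F2 95 BA BE.
Concatenated (16 bytes): F1 A5 BF 99 F3 84 89 86 F4 82 B3 95 F2 95 BA BE.

F1 A5 BF 99 F3 84 89 86 F4 82 B3 95 F2 95 BA BE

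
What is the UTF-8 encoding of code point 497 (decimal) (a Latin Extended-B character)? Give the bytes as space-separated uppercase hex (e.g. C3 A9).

C7 B1

U+01F1 = 0x1F1 = 497 decimal. In range U+0080–U+07FF → 2-byte form: 110xxxxx 10xxxxxx.
Binary (11 bits): 00111110001.
Split 5+6: 00111 | 110001.
Byte 1: 11000111 = 0xC7.
Byte 2: 10110001 = 0xB1.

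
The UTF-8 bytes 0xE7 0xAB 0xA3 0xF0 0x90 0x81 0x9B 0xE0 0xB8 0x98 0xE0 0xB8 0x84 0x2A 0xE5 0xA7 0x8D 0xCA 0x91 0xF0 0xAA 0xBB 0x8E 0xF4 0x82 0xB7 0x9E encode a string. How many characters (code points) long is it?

9

Byte at offset 0: 0xE7 = 11100111 → 3-byte char (#1). Advance 3.
Byte at offset 3: 0xF0 = 11110000 → 4-byte char (#2). Advance 4.
Byte at offset 7: 0xE0 = 11100000 → 3-byte char (#3). Advance 3.
Byte at offset 10: 0xE0 = 11100000 → 3-byte char (#4). Advance 3.
Byte at offset 13: 0x2A = 00101010 → 1-byte char (#5). Advance 1.
Byte at offset 14: 0xE5 = 11100101 → 3-byte char (#6). Advance 3.
Byte at offset 17: 0xCA = 11001010 → 2-byte char (#7). Advance 2.
Byte at offset 19: 0xF0 = 11110000 → 4-byte char (#8). Advance 4.
Byte at offset 23: 0xF4 = 11110100 → 4-byte char (#9). Advance 4.
Reached end at offset 27 after 9 code points.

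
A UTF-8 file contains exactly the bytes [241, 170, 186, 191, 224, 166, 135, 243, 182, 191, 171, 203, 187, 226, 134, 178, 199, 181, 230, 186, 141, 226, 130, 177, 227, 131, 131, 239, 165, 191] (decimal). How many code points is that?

Byte at offset 0: 0xF1 = 11110001 → 4-byte char (#1). Advance 4.
Byte at offset 4: 0xE0 = 11100000 → 3-byte char (#2). Advance 3.
Byte at offset 7: 0xF3 = 11110011 → 4-byte char (#3). Advance 4.
Byte at offset 11: 0xCB = 11001011 → 2-byte char (#4). Advance 2.
Byte at offset 13: 0xE2 = 11100010 → 3-byte char (#5). Advance 3.
Byte at offset 16: 0xC7 = 11000111 → 2-byte char (#6). Advance 2.
Byte at offset 18: 0xE6 = 11100110 → 3-byte char (#7). Advance 3.
Byte at offset 21: 0xE2 = 11100010 → 3-byte char (#8). Advance 3.
Byte at offset 24: 0xE3 = 11100011 → 3-byte char (#9). Advance 3.
Byte at offset 27: 0xEF = 11101111 → 3-byte char (#10). Advance 3.
Reached end at offset 30 after 10 code points.

10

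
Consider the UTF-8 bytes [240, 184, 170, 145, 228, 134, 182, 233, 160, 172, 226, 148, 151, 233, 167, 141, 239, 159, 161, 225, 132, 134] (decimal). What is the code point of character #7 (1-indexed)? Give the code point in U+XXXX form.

Offset 0: leading byte 0xF0 = 11110000 → 4-byte char #1 = F0 B8 AA 91.
Offset 4: leading byte 0xE4 = 11100100 → 3-byte char #2 = E4 86 B6.
Offset 7: leading byte 0xE9 = 11101001 → 3-byte char #3 = E9 A0 AC.
Offset 10: leading byte 0xE2 = 11100010 → 3-byte char #4 = E2 94 97.
Offset 13: leading byte 0xE9 = 11101001 → 3-byte char #5 = E9 A7 8D.
Offset 16: leading byte 0xEF = 11101111 → 3-byte char #6 = EF 9F A1.
Offset 19: leading byte 0xE1 = 11100001 → 3-byte char #7 = E1 84 86.
Leading byte 0xE1 = 11100001 matches 1110xxxx → 3-byte sequence.
Byte 1: 0xE1 = 11100001, payload 0001 (4 bits).
Byte 2: 0x84 = 10000100 (10xxxxxx ✓), payload 000100.
Byte 3: 0x86 = 10000110 (10xxxxxx ✓), payload 000110.
Concatenate: 0001000100000110 = 0x1106 (16 bits → U+1106).

U+1106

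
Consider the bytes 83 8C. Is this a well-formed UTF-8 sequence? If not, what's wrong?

invalid (continuation byte with no leading byte)

Byte 0x83 = 10000011 has the form 10xxxxxx — a continuation byte — but there is no preceding leading byte.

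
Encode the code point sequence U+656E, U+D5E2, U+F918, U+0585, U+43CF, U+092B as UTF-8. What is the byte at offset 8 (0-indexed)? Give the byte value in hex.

U+656E → 3-byte form E6 95 AE at offsets 0–2.
U+D5E2 → 3-byte form ED 97 A2 at offsets 3–5.
U+F918 → 3-byte form EF A4 98 at offsets 6–8.
Offset 8 falls in char 3's range; it's byte 3 of EF A4 98 = 0x98.

0x98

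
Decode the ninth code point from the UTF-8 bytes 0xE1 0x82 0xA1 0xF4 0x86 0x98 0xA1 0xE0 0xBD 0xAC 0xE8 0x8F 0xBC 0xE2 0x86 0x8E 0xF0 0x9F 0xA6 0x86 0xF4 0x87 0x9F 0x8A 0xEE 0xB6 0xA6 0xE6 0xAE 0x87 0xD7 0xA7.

U+6B87

Offset 0: leading byte 0xE1 = 11100001 → 3-byte char #1 = E1 82 A1.
Offset 3: leading byte 0xF4 = 11110100 → 4-byte char #2 = F4 86 98 A1.
Offset 7: leading byte 0xE0 = 11100000 → 3-byte char #3 = E0 BD AC.
Offset 10: leading byte 0xE8 = 11101000 → 3-byte char #4 = E8 8F BC.
Offset 13: leading byte 0xE2 = 11100010 → 3-byte char #5 = E2 86 8E.
Offset 16: leading byte 0xF0 = 11110000 → 4-byte char #6 = F0 9F A6 86.
Offset 20: leading byte 0xF4 = 11110100 → 4-byte char #7 = F4 87 9F 8A.
Offset 24: leading byte 0xEE = 11101110 → 3-byte char #8 = EE B6 A6.
Offset 27: leading byte 0xE6 = 11100110 → 3-byte char #9 = E6 AE 87.
Leading byte 0xE6 = 11100110 matches 1110xxxx → 3-byte sequence.
Byte 1: 0xE6 = 11100110, payload 0110 (4 bits).
Byte 2: 0xAE = 10101110 (10xxxxxx ✓), payload 101110.
Byte 3: 0x87 = 10000111 (10xxxxxx ✓), payload 000111.
Concatenate: 0110101110000111 = 0x6B87 (16 bits → U+6B87).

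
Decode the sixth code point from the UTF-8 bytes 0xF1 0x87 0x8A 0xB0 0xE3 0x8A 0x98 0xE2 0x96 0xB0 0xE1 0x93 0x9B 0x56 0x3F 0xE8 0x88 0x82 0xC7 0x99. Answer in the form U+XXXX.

U+003F

Offset 0: leading byte 0xF1 = 11110001 → 4-byte char #1 = F1 87 8A B0.
Offset 4: leading byte 0xE3 = 11100011 → 3-byte char #2 = E3 8A 98.
Offset 7: leading byte 0xE2 = 11100010 → 3-byte char #3 = E2 96 B0.
Offset 10: leading byte 0xE1 = 11100001 → 3-byte char #4 = E1 93 9B.
Offset 13: leading byte 0x56 = 01010110 → 1-byte char #5 = 56.
Offset 14: leading byte 0x3F = 00111111 → 1-byte char #6 = 3F.
Leading byte 0x3F = 00111111 matches 0xxxxxxx → 1-byte sequence.
Byte 1: 0x3F = 00111111, payload 0111111 (7 bits).
Concatenate: 0111111 = 0x3F (7 bits → U+003F).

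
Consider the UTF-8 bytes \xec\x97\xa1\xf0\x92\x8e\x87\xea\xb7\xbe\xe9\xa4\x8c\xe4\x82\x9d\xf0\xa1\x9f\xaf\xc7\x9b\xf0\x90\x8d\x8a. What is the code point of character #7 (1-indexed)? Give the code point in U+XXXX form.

U+01DB

Offset 0: leading byte 0xEC = 11101100 → 3-byte char #1 = EC 97 A1.
Offset 3: leading byte 0xF0 = 11110000 → 4-byte char #2 = F0 92 8E 87.
Offset 7: leading byte 0xEA = 11101010 → 3-byte char #3 = EA B7 BE.
Offset 10: leading byte 0xE9 = 11101001 → 3-byte char #4 = E9 A4 8C.
Offset 13: leading byte 0xE4 = 11100100 → 3-byte char #5 = E4 82 9D.
Offset 16: leading byte 0xF0 = 11110000 → 4-byte char #6 = F0 A1 9F AF.
Offset 20: leading byte 0xC7 = 11000111 → 2-byte char #7 = C7 9B.
Leading byte 0xC7 = 11000111 matches 110xxxxx → 2-byte sequence.
Byte 1: 0xC7 = 11000111, payload 00111 (5 bits).
Byte 2: 0x9B = 10011011 (10xxxxxx ✓), payload 011011.
Concatenate: 00111011011 = 0x1DB (11 bits → U+01DB).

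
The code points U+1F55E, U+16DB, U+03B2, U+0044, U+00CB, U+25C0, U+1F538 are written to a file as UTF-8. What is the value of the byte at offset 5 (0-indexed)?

0x9B

U+1F55E → 4-byte form F0 9F 95 9E at offsets 0–3.
U+16DB → 3-byte form E1 9B 9B at offsets 4–6.
Offset 5 falls in char 2's range; it's byte 2 of E1 9B 9B = 0x9B.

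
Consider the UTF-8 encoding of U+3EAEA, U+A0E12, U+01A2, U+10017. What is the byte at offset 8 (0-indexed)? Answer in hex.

0xC6

U+3EAEA → 4-byte form F0 BE AB AA at offsets 0–3.
U+A0E12 → 4-byte form F2 A0 B8 92 at offsets 4–7.
U+01A2 → 2-byte form C6 A2 at offsets 8–9.
Offset 8 falls in char 3's range; it's byte 1 of C6 A2 = 0xC6.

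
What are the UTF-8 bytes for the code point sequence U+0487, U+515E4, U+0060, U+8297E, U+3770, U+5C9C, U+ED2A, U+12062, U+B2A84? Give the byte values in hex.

U+0487: 2-byte form → D2 87.
U+515E4: 4-byte form → F1 91 97 A4.
U+0060: 1-byte form → 60.
U+8297E: 4-byte form → F2 82 A5 BE.
U+3770: 3-byte form → E3 9D B0.
U+5C9C: 3-byte form → E5 B2 9C.
U+ED2A: 3-byte form → EE B4 AA.
U+12062: 4-byte form → F0 92 81 A2.
U+B2A84: 4-byte form → F2 B2 AA 84.
Concatenated (28 bytes): D2 87 F1 91 97 A4 60 F2 82 A5 BE E3 9D B0 E5 B2 9C EE B4 AA F0 92 81 A2 F2 B2 AA 84.

D2 87 F1 91 97 A4 60 F2 82 A5 BE E3 9D B0 E5 B2 9C EE B4 AA F0 92 81 A2 F2 B2 AA 84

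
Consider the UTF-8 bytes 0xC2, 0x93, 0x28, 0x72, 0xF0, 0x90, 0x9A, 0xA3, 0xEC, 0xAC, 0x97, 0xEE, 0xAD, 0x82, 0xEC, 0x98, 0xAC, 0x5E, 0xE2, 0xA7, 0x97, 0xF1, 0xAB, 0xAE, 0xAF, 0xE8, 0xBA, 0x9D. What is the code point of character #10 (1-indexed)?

U+6BBAF

Offset 0: leading byte 0xC2 = 11000010 → 2-byte char #1 = C2 93.
Offset 2: leading byte 0x28 = 00101000 → 1-byte char #2 = 28.
Offset 3: leading byte 0x72 = 01110010 → 1-byte char #3 = 72.
Offset 4: leading byte 0xF0 = 11110000 → 4-byte char #4 = F0 90 9A A3.
Offset 8: leading byte 0xEC = 11101100 → 3-byte char #5 = EC AC 97.
Offset 11: leading byte 0xEE = 11101110 → 3-byte char #6 = EE AD 82.
Offset 14: leading byte 0xEC = 11101100 → 3-byte char #7 = EC 98 AC.
Offset 17: leading byte 0x5E = 01011110 → 1-byte char #8 = 5E.
Offset 18: leading byte 0xE2 = 11100010 → 3-byte char #9 = E2 A7 97.
Offset 21: leading byte 0xF1 = 11110001 → 4-byte char #10 = F1 AB AE AF.
Leading byte 0xF1 = 11110001 matches 11110xxx → 4-byte sequence.
Byte 1: 0xF1 = 11110001, payload 001 (3 bits).
Byte 2: 0xAB = 10101011 (10xxxxxx ✓), payload 101011.
Byte 3: 0xAE = 10101110 (10xxxxxx ✓), payload 101110.
Byte 4: 0xAF = 10101111 (10xxxxxx ✓), payload 101111.
Concatenate: 001101011101110101111 = 0x6BBAF (21 bits → U+6BBAF).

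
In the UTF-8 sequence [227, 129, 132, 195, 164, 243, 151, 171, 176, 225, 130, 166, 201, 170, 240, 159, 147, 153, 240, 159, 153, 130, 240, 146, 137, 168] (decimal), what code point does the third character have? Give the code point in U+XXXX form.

Offset 0: leading byte 0xE3 = 11100011 → 3-byte char #1 = E3 81 84.
Offset 3: leading byte 0xC3 = 11000011 → 2-byte char #2 = C3 A4.
Offset 5: leading byte 0xF3 = 11110011 → 4-byte char #3 = F3 97 AB B0.
Leading byte 0xF3 = 11110011 matches 11110xxx → 4-byte sequence.
Byte 1: 0xF3 = 11110011, payload 011 (3 bits).
Byte 2: 0x97 = 10010111 (10xxxxxx ✓), payload 010111.
Byte 3: 0xAB = 10101011 (10xxxxxx ✓), payload 101011.
Byte 4: 0xB0 = 10110000 (10xxxxxx ✓), payload 110000.
Concatenate: 011010111101011110000 = 0xD7AF0 (21 bits → U+D7AF0).

U+D7AF0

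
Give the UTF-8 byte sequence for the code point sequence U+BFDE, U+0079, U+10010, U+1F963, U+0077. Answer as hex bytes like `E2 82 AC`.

U+BFDE: 3-byte form → EB BF 9E.
U+0079: 1-byte form → 79.
U+10010: 4-byte form → F0 90 80 90.
U+1F963: 4-byte form → F0 9F A5 A3.
U+0077: 1-byte form → 77.
Concatenated (13 bytes): EB BF 9E 79 F0 90 80 90 F0 9F A5 A3 77.

EB BF 9E 79 F0 90 80 90 F0 9F A5 A3 77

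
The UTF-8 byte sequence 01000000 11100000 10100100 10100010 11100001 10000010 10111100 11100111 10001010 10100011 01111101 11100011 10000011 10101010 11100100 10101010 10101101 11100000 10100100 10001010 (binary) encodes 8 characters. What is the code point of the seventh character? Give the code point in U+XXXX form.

Offset 0: leading byte 0x40 = 01000000 → 1-byte char #1 = 40.
Offset 1: leading byte 0xE0 = 11100000 → 3-byte char #2 = E0 A4 A2.
Offset 4: leading byte 0xE1 = 11100001 → 3-byte char #3 = E1 82 BC.
Offset 7: leading byte 0xE7 = 11100111 → 3-byte char #4 = E7 8A A3.
Offset 10: leading byte 0x7D = 01111101 → 1-byte char #5 = 7D.
Offset 11: leading byte 0xE3 = 11100011 → 3-byte char #6 = E3 83 AA.
Offset 14: leading byte 0xE4 = 11100100 → 3-byte char #7 = E4 AA AD.
Leading byte 0xE4 = 11100100 matches 1110xxxx → 3-byte sequence.
Byte 1: 0xE4 = 11100100, payload 0100 (4 bits).
Byte 2: 0xAA = 10101010 (10xxxxxx ✓), payload 101010.
Byte 3: 0xAD = 10101101 (10xxxxxx ✓), payload 101101.
Concatenate: 0100101010101101 = 0x4AAD (16 bits → U+4AAD).

U+4AAD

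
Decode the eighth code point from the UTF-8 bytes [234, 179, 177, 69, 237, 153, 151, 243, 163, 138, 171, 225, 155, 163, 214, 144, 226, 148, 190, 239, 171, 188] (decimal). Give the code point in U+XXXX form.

Offset 0: leading byte 0xEA = 11101010 → 3-byte char #1 = EA B3 B1.
Offset 3: leading byte 0x45 = 01000101 → 1-byte char #2 = 45.
Offset 4: leading byte 0xED = 11101101 → 3-byte char #3 = ED 99 97.
Offset 7: leading byte 0xF3 = 11110011 → 4-byte char #4 = F3 A3 8A AB.
Offset 11: leading byte 0xE1 = 11100001 → 3-byte char #5 = E1 9B A3.
Offset 14: leading byte 0xD6 = 11010110 → 2-byte char #6 = D6 90.
Offset 16: leading byte 0xE2 = 11100010 → 3-byte char #7 = E2 94 BE.
Offset 19: leading byte 0xEF = 11101111 → 3-byte char #8 = EF AB BC.
Leading byte 0xEF = 11101111 matches 1110xxxx → 3-byte sequence.
Byte 1: 0xEF = 11101111, payload 1111 (4 bits).
Byte 2: 0xAB = 10101011 (10xxxxxx ✓), payload 101011.
Byte 3: 0xBC = 10111100 (10xxxxxx ✓), payload 111100.
Concatenate: 1111101011111100 = 0xFAFC (16 bits → U+FAFC).

U+FAFC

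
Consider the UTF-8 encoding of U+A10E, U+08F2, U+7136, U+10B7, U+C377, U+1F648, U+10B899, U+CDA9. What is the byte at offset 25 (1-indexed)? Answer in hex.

0xB6

1-indexed offset 25 is 0-indexed offset 24.
U+A10E → 3-byte form EA 84 8E at offsets 0–2.
U+08F2 → 3-byte form E0 A3 B2 at offsets 3–5.
U+7136 → 3-byte form E7 84 B6 at offsets 6–8.
U+10B7 → 3-byte form E1 82 B7 at offsets 9–11.
U+C377 → 3-byte form EC 8D B7 at offsets 12–14.
U+1F648 → 4-byte form F0 9F 99 88 at offsets 15–18.
U+10B899 → 4-byte form F4 8B A2 99 at offsets 19–22.
U+CDA9 → 3-byte form EC B6 A9 at offsets 23–25.
Offset 24 falls in char 8's range; it's byte 2 of EC B6 A9 = 0xB6.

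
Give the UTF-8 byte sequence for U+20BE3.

F0 A0 AF A3

U+20BE3 = 0x20BE3 = 134115 decimal. In range U+10000–U+10FFFF → 4-byte form: 11110xxx 10xxxxxx 10xxxxxx 10xxxxxx.
Binary (21 bits): 000100000101111100011.
Split 3+6+6+6: 000 | 100000 | 101111 | 100011.
Byte 1: 11110000 = 0xF0.
Byte 2: 10100000 = 0xA0.
Byte 3: 10101111 = 0xAF.
Byte 4: 10100011 = 0xA3.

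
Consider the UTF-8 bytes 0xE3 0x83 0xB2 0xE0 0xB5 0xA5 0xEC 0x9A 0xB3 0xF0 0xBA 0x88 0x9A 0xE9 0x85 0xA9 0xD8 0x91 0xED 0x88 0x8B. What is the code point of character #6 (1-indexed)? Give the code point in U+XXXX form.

Offset 0: leading byte 0xE3 = 11100011 → 3-byte char #1 = E3 83 B2.
Offset 3: leading byte 0xE0 = 11100000 → 3-byte char #2 = E0 B5 A5.
Offset 6: leading byte 0xEC = 11101100 → 3-byte char #3 = EC 9A B3.
Offset 9: leading byte 0xF0 = 11110000 → 4-byte char #4 = F0 BA 88 9A.
Offset 13: leading byte 0xE9 = 11101001 → 3-byte char #5 = E9 85 A9.
Offset 16: leading byte 0xD8 = 11011000 → 2-byte char #6 = D8 91.
Leading byte 0xD8 = 11011000 matches 110xxxxx → 2-byte sequence.
Byte 1: 0xD8 = 11011000, payload 11000 (5 bits).
Byte 2: 0x91 = 10010001 (10xxxxxx ✓), payload 010001.
Concatenate: 11000010001 = 0x611 (11 bits → U+0611).

U+0611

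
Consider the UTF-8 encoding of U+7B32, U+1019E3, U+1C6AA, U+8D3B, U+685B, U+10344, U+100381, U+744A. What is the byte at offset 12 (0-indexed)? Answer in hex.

0xB4

U+7B32 → 3-byte form E7 AC B2 at offsets 0–2.
U+1019E3 → 4-byte form F4 81 A7 A3 at offsets 3–6.
U+1C6AA → 4-byte form F0 9C 9A AA at offsets 7–10.
U+8D3B → 3-byte form E8 B4 BB at offsets 11–13.
Offset 12 falls in char 4's range; it's byte 2 of E8 B4 BB = 0xB4.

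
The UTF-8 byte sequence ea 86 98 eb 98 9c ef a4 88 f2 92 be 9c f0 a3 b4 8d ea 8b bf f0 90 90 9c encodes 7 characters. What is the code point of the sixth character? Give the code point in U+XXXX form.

Offset 0: leading byte 0xEA = 11101010 → 3-byte char #1 = EA 86 98.
Offset 3: leading byte 0xEB = 11101011 → 3-byte char #2 = EB 98 9C.
Offset 6: leading byte 0xEF = 11101111 → 3-byte char #3 = EF A4 88.
Offset 9: leading byte 0xF2 = 11110010 → 4-byte char #4 = F2 92 BE 9C.
Offset 13: leading byte 0xF0 = 11110000 → 4-byte char #5 = F0 A3 B4 8D.
Offset 17: leading byte 0xEA = 11101010 → 3-byte char #6 = EA 8B BF.
Leading byte 0xEA = 11101010 matches 1110xxxx → 3-byte sequence.
Byte 1: 0xEA = 11101010, payload 1010 (4 bits).
Byte 2: 0x8B = 10001011 (10xxxxxx ✓), payload 001011.
Byte 3: 0xBF = 10111111 (10xxxxxx ✓), payload 111111.
Concatenate: 1010001011111111 = 0xA2FF (16 bits → U+A2FF).

U+A2FF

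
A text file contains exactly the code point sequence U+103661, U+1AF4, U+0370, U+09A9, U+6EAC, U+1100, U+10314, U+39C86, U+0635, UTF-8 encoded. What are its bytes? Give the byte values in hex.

F4 83 99 A1 E1 AB B4 CD B0 E0 A6 A9 E6 BA AC E1 84 80 F0 90 8C 94 F0 B9 B2 86 D8 B5

U+103661: 4-byte form → F4 83 99 A1.
U+1AF4: 3-byte form → E1 AB B4.
U+0370: 2-byte form → CD B0.
U+09A9: 3-byte form → E0 A6 A9.
U+6EAC: 3-byte form → E6 BA AC.
U+1100: 3-byte form → E1 84 80.
U+10314: 4-byte form → F0 90 8C 94.
U+39C86: 4-byte form → F0 B9 B2 86.
U+0635: 2-byte form → D8 B5.
Concatenated (28 bytes): F4 83 99 A1 E1 AB B4 CD B0 E0 A6 A9 E6 BA AC E1 84 80 F0 90 8C 94 F0 B9 B2 86 D8 B5.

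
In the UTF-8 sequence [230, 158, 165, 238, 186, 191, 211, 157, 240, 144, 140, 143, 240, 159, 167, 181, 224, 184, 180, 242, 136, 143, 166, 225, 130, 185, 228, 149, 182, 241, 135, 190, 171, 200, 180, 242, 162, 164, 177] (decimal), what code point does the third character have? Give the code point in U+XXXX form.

Offset 0: leading byte 0xE6 = 11100110 → 3-byte char #1 = E6 9E A5.
Offset 3: leading byte 0xEE = 11101110 → 3-byte char #2 = EE BA BF.
Offset 6: leading byte 0xD3 = 11010011 → 2-byte char #3 = D3 9D.
Leading byte 0xD3 = 11010011 matches 110xxxxx → 2-byte sequence.
Byte 1: 0xD3 = 11010011, payload 10011 (5 bits).
Byte 2: 0x9D = 10011101 (10xxxxxx ✓), payload 011101.
Concatenate: 10011011101 = 0x4DD (11 bits → U+04DD).

U+04DD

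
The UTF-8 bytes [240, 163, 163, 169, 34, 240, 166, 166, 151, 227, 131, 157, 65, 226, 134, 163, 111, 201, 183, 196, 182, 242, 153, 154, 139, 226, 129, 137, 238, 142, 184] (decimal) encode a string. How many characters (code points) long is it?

Byte at offset 0: 0xF0 = 11110000 → 4-byte char (#1). Advance 4.
Byte at offset 4: 0x22 = 00100010 → 1-byte char (#2). Advance 1.
Byte at offset 5: 0xF0 = 11110000 → 4-byte char (#3). Advance 4.
Byte at offset 9: 0xE3 = 11100011 → 3-byte char (#4). Advance 3.
Byte at offset 12: 0x41 = 01000001 → 1-byte char (#5). Advance 1.
Byte at offset 13: 0xE2 = 11100010 → 3-byte char (#6). Advance 3.
Byte at offset 16: 0x6F = 01101111 → 1-byte char (#7). Advance 1.
Byte at offset 17: 0xC9 = 11001001 → 2-byte char (#8). Advance 2.
Byte at offset 19: 0xC4 = 11000100 → 2-byte char (#9). Advance 2.
Byte at offset 21: 0xF2 = 11110010 → 4-byte char (#10). Advance 4.
Byte at offset 25: 0xE2 = 11100010 → 3-byte char (#11). Advance 3.
Byte at offset 28: 0xEE = 11101110 → 3-byte char (#12). Advance 3.
Reached end at offset 31 after 12 code points.

12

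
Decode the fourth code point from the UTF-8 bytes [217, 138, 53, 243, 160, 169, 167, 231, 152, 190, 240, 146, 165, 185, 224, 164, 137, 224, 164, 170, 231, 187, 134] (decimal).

Offset 0: leading byte 0xD9 = 11011001 → 2-byte char #1 = D9 8A.
Offset 2: leading byte 0x35 = 00110101 → 1-byte char #2 = 35.
Offset 3: leading byte 0xF3 = 11110011 → 4-byte char #3 = F3 A0 A9 A7.
Offset 7: leading byte 0xE7 = 11100111 → 3-byte char #4 = E7 98 BE.
Leading byte 0xE7 = 11100111 matches 1110xxxx → 3-byte sequence.
Byte 1: 0xE7 = 11100111, payload 0111 (4 bits).
Byte 2: 0x98 = 10011000 (10xxxxxx ✓), payload 011000.
Byte 3: 0xBE = 10111110 (10xxxxxx ✓), payload 111110.
Concatenate: 0111011000111110 = 0x763E (16 bits → U+763E).

U+763E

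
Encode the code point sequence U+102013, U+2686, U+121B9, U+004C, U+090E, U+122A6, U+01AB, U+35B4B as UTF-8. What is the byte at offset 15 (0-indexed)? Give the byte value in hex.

0xF0

U+102013 → 4-byte form F4 82 80 93 at offsets 0–3.
U+2686 → 3-byte form E2 9A 86 at offsets 4–6.
U+121B9 → 4-byte form F0 92 86 B9 at offsets 7–10.
U+004C → 1-byte form 4C at offsets 11–11.
U+090E → 3-byte form E0 A4 8E at offsets 12–14.
U+122A6 → 4-byte form F0 92 8A A6 at offsets 15–18.
Offset 15 falls in char 6's range; it's byte 1 of F0 92 8A A6 = 0xF0.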